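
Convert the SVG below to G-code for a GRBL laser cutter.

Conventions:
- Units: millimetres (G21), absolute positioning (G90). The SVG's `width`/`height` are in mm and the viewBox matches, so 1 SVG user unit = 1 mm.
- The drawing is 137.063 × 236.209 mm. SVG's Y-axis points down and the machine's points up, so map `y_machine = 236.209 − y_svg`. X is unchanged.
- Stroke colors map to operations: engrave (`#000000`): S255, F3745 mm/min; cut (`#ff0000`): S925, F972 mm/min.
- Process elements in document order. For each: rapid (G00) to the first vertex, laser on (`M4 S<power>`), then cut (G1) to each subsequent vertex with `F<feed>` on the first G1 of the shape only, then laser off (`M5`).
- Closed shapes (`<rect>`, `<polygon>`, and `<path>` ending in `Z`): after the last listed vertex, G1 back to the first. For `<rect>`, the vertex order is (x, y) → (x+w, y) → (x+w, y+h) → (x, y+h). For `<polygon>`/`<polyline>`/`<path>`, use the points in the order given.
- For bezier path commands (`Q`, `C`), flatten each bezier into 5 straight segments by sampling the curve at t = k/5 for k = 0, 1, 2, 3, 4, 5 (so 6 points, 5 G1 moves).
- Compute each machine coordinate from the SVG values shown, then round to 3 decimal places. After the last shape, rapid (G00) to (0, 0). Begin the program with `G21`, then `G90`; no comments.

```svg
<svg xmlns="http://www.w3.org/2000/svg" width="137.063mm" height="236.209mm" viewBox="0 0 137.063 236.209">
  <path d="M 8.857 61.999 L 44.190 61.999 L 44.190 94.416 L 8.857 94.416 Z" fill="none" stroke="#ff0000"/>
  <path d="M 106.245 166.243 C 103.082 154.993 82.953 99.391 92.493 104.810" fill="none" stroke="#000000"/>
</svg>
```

G21
G90
G00 X8.857 Y174.210
M4 S925
G1 X44.190 Y174.210 F972
G1 X44.190 Y141.793
G1 X8.857 Y141.793
G1 X8.857 Y174.210
M5
G00 X106.245 Y69.966
M4 S255
G1 X102.684 Y81.195 F3745
G1 X97.290 Y98.011
G1 X92.301 Y115.356
G1 X89.956 Y128.171
G1 X92.493 Y131.399
M5
G00 X0.000 Y0.000

1 u = 1 mm; y_m = 236.209 − y.

[1] `<path>` rectangle, #ff0000→cut S925 F972: (8.857,174.210) → (44.190,174.210) → (44.190,141.793) → (8.857,141.793) → (8.857,174.210) (closed)

[2] `<path>` cubic bezier, #000000→engrave S255 F3745: (106.245,69.966) → (102.684,81.195) → (97.290,98.011) → (92.301,115.356) → (89.956,128.171) → (92.493,131.399)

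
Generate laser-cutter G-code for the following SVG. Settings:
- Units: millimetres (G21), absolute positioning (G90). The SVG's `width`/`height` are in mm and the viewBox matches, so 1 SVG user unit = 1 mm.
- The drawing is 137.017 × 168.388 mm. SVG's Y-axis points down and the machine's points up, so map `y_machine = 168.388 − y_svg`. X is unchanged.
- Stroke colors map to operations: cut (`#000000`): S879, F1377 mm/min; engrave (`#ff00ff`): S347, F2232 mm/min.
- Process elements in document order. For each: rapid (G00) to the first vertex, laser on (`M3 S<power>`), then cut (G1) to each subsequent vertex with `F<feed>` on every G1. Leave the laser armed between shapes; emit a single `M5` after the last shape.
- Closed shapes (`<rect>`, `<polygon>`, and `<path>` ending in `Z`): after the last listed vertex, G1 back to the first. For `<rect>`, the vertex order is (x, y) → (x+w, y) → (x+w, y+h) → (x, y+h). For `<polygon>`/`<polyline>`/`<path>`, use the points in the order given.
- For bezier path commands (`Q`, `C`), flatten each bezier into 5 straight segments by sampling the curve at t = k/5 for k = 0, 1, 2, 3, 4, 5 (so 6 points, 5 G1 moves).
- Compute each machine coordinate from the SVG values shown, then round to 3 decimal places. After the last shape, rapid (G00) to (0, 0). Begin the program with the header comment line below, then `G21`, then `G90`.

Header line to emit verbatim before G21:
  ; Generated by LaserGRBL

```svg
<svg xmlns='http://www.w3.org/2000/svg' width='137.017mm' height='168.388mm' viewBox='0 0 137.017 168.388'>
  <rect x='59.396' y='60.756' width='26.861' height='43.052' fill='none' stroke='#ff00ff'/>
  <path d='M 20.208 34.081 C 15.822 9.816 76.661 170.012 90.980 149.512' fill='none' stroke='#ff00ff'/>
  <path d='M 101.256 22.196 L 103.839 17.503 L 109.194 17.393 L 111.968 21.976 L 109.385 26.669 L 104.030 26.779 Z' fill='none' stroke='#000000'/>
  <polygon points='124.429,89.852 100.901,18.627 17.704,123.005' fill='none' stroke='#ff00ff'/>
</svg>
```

; Generated by LaserGRBL
G21
G90
G00 X59.396 Y107.632
M3 S347
G1 X86.257 Y107.632 F2232
G1 X86.257 Y64.580 F2232
G1 X59.396 Y64.580 F2232
G1 X59.396 Y107.632 F2232
G00 X20.208 Y134.307
M3 S347
G1 X24.509 Y129.652 F2232
G1 X39.101 Y98.254 F2232
G1 X58.619 Y57.640 F2232
G1 X77.700 Y25.338 F2232
G1 X90.980 Y18.876 F2232
G00 X101.256 Y146.192
M3 S879
G1 X103.839 Y150.885 F1377
G1 X109.194 Y150.995 F1377
G1 X111.968 Y146.412 F1377
G1 X109.385 Y141.719 F1377
G1 X104.030 Y141.609 F1377
G1 X101.256 Y146.192 F1377
G00 X124.429 Y78.536
M3 S347
G1 X100.901 Y149.761 F2232
G1 X17.704 Y45.383 F2232
G1 X124.429 Y78.536 F2232
M5
G00 X0.000 Y0.000

1 u = 1 mm; y_m = 168.388 − y.

[1] `<rect>` rectangle, #ff00ff→engrave S347 F2232: (59.396,107.632) → (86.257,107.632) → (86.257,64.580) → (59.396,64.580) → (59.396,107.632) (closed)

[2] `<path>` cubic bezier, #ff00ff→engrave S347 F2232: (20.208,134.307) → (24.509,129.652) → (39.101,98.254) → (58.619,57.640) → (77.700,25.338) → (90.980,18.876)

[3] `<path>` regular polygon, #000000→cut S879 F1377: (101.256,146.192) → (103.839,150.885) → (109.194,150.995) → (111.968,146.412) → (109.385,141.719) → (104.030,141.609) → (101.256,146.192) (closed)

[4] `<polygon>` closed polygon, #ff00ff→engrave S347 F2232: (124.429,78.536) → (100.901,149.761) → (17.704,45.383) → (124.429,78.536) (closed)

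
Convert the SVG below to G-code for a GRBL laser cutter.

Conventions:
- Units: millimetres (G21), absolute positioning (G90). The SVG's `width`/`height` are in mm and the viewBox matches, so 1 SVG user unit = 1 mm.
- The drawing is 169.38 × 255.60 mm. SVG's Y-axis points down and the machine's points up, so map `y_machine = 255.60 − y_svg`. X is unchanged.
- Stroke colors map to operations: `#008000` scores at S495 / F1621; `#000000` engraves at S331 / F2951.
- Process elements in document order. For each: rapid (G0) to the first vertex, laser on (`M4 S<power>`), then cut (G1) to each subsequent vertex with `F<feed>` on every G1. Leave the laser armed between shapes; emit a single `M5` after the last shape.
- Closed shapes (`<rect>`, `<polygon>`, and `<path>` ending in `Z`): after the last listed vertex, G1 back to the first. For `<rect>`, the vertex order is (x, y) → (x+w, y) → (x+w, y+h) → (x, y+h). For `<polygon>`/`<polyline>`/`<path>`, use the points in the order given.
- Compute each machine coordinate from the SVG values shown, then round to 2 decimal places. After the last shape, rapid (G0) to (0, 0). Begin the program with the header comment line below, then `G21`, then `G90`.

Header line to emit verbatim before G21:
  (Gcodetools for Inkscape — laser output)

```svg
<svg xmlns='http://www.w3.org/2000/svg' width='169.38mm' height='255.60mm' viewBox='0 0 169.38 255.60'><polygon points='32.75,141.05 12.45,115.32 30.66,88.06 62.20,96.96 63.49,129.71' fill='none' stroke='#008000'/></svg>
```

(Gcodetools for Inkscape — laser output)
G21
G90
G0 X32.75 Y114.55
M4 S495
G1 X12.45 Y140.28 F1621
G1 X30.66 Y167.54 F1621
G1 X62.20 Y158.64 F1621
G1 X63.49 Y125.89 F1621
G1 X32.75 Y114.55 F1621
M5
G0 X0.00 Y0.00

1 u = 1 mm; y_m = 255.60 − y.

[1] `<polygon>` regular polygon, #008000→score S495 F1621: (32.75,114.55) → (12.45,140.28) → (30.66,167.54) → (62.20,158.64) → (63.49,125.89) → (32.75,114.55) (closed)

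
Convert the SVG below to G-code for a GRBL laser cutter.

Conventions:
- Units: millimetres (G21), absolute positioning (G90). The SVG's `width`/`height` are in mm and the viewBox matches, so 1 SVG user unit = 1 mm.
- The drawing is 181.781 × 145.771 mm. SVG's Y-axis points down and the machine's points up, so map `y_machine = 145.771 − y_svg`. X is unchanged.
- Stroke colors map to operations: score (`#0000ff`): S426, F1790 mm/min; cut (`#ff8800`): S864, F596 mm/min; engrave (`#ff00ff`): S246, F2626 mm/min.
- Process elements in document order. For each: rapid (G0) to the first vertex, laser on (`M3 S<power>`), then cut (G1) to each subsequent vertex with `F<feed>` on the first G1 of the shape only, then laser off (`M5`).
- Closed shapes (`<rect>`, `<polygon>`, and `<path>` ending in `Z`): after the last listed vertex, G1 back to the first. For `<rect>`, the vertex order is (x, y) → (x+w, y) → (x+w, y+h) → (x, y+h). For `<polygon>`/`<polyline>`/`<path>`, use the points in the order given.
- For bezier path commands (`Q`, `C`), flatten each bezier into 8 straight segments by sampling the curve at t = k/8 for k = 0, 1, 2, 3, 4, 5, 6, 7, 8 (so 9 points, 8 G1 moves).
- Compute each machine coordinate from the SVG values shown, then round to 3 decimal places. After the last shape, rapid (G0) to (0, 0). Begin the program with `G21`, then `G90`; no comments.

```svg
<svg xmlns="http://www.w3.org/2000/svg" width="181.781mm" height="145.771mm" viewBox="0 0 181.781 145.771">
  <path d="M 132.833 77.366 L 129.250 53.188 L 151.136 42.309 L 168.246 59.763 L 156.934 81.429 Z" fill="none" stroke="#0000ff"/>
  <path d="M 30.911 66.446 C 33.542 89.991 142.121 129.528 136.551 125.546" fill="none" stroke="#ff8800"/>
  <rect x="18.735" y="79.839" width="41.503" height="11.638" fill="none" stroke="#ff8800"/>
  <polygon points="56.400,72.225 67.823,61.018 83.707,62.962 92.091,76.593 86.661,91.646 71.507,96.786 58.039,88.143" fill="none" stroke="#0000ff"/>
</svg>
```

G21
G90
G0 X132.833 Y68.405
M3 S426
G1 X129.250 Y92.583 F1790
G1 X151.136 Y103.462
G1 X168.246 Y86.008
G1 X156.934 Y64.342
G1 X132.833 Y68.405
M5
G0 X30.911 Y79.325
M3 S864
G1 X36.434 Y69.862 F596
G1 X49.310 Y59.598
G1 X66.961 Y49.229
G1 X86.806 Y39.452
G1 X106.267 Y30.967
G1 X122.765 Y24.468
G1 X133.719 Y20.655
G1 X136.551 Y20.225
M5
G0 X18.735 Y65.932
M3 S864
G1 X60.238 Y65.932 F596
G1 X60.238 Y54.294
G1 X18.735 Y54.294
G1 X18.735 Y65.932
M5
G0 X56.400 Y73.546
M3 S426
G1 X67.823 Y84.753 F1790
G1 X83.707 Y82.809
G1 X92.091 Y69.178
G1 X86.661 Y54.125
G1 X71.507 Y48.985
G1 X58.039 Y57.628
G1 X56.400 Y73.546
M5
G0 X0.000 Y0.000

viewBox `0 0 181.781 145.771` with mm width/height → 1 unit = 1 mm. Flip: y_m = 145.771 − y_svg.

**Shape 1** — `<path>` regular polygon, stroke `#0000ff` → score (S426, F1790). Machine vertices: (132.833,68.405) → (129.250,92.583) → (151.136,103.462) → (168.246,86.008) → (156.934,64.342) → (132.833,68.405). Closed: final G1 returns to the first vertex.

**Shape 2** — `<path>` cubic bezier, stroke `#ff8800` → cut (S864, F596). Control points (SVG): P0=(30.911,66.446), P1=(33.542,89.991), P2=(142.121,129.528), P3=(136.551,125.546); sampled at t=k/8. Machine vertices: (30.911,79.325) → (36.434,69.862) → (49.310,59.598) → (66.961,49.229) → (86.806,39.452) → (106.267,30.967) → (122.765,24.468) → (133.719,20.655) → (136.551,20.225). Open path.

**Shape 3** — `<rect>` rectangle, stroke `#ff8800` → cut (S864, F596). Machine vertices: (18.735,65.932) → (60.238,65.932) → (60.238,54.294) → (18.735,54.294) → (18.735,65.932). Closed: final G1 returns to the first vertex.

**Shape 4** — `<polygon>` regular polygon, stroke `#0000ff` → score (S426, F1790). Machine vertices: (56.400,73.546) → (67.823,84.753) → (83.707,82.809) → (92.091,69.178) → (86.661,54.125) → (71.507,48.985) → (58.039,57.628) → (56.400,73.546). Closed: final G1 returns to the first vertex.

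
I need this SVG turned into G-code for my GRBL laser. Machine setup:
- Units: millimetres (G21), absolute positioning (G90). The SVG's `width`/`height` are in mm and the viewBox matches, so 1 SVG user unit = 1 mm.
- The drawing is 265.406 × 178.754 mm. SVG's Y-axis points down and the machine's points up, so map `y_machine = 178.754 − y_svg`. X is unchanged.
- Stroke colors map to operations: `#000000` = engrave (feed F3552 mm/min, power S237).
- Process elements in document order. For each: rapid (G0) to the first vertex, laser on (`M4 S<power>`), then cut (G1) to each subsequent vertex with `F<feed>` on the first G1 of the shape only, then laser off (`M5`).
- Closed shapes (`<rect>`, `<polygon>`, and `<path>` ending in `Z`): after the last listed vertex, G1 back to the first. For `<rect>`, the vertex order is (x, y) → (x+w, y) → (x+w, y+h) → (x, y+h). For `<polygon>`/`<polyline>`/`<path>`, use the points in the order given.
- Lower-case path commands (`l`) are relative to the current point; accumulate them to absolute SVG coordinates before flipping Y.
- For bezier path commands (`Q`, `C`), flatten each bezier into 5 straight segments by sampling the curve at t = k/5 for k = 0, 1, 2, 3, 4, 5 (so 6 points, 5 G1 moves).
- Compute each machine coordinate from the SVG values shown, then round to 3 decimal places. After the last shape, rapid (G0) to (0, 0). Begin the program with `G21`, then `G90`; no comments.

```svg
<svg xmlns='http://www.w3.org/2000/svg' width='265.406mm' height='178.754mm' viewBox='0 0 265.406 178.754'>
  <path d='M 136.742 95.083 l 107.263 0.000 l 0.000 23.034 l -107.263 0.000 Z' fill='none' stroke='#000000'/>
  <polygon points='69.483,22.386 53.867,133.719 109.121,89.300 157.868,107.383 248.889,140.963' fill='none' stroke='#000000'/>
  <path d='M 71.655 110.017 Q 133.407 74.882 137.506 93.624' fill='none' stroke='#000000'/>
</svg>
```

1 u = 1 mm; y_m = 178.754 − y.

[1] `<path>` rectangle, #000000→engrave S237 F3552: (136.742,83.671) → (244.005,83.671) → (244.005,60.637) → (136.742,60.637) → (136.742,83.671) (closed)

[2] `<polygon>` closed polygon, #000000→engrave S237 F3552: (69.483,156.368) → (53.867,45.035) → (109.121,89.454) → (157.868,71.371) → (248.889,37.791) → (69.483,156.368) (closed)

[3] `<path>` quadratic bezier, #000000→engrave S237 F3552: (71.655,68.737) → (94.050,80.636) → (111.832,88.225) → (125.002,91.503) → (133.560,90.472) → (137.506,85.130)

G21
G90
G0 X136.742 Y83.671
M4 S237
G1 X244.005 Y83.671 F3552
G1 X244.005 Y60.637
G1 X136.742 Y60.637
G1 X136.742 Y83.671
M5
G0 X69.483 Y156.368
M4 S237
G1 X53.867 Y45.035 F3552
G1 X109.121 Y89.454
G1 X157.868 Y71.371
G1 X248.889 Y37.791
G1 X69.483 Y156.368
M5
G0 X71.655 Y68.737
M4 S237
G1 X94.050 Y80.636 F3552
G1 X111.832 Y88.225
G1 X125.002 Y91.503
G1 X133.560 Y90.472
G1 X137.506 Y85.130
M5
G0 X0.000 Y0.000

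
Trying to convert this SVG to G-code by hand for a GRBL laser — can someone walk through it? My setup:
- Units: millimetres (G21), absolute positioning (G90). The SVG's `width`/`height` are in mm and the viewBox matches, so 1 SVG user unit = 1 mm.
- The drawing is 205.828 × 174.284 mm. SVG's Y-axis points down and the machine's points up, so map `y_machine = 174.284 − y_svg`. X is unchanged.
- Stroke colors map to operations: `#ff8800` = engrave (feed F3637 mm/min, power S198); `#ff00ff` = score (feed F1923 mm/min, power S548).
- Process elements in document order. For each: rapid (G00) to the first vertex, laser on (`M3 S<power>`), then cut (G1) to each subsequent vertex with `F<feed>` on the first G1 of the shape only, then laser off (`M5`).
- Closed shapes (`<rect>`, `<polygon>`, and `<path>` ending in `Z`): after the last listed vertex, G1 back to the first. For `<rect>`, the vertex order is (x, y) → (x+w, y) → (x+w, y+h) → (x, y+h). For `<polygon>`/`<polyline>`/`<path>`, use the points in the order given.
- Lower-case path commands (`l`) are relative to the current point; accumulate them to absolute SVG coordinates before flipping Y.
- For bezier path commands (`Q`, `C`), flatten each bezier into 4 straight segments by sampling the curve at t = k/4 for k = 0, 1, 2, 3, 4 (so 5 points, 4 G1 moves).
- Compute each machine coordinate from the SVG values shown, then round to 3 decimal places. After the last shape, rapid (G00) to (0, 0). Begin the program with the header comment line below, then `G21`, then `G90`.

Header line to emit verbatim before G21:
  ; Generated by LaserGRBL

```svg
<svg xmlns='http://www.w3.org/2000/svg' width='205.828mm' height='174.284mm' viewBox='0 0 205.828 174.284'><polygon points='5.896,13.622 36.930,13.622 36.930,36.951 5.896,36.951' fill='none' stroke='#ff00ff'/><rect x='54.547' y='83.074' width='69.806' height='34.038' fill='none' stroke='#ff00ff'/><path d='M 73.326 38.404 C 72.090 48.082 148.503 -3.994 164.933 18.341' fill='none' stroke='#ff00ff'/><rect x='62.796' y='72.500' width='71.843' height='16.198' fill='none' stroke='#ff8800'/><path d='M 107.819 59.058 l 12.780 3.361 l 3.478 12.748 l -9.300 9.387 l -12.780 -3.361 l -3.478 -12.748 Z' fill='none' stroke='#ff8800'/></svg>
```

1 u = 1 mm; y_m = 174.284 − y.

[1] `<polygon>` rectangle, #ff00ff→score S548 F1923: (5.896,160.662) → (36.930,160.662) → (36.930,137.333) → (5.896,137.333) → (5.896,160.662) (closed)

[2] `<rect>` rectangle, #ff00ff→score S548 F1923: (54.547,91.210) → (124.353,91.210) → (124.353,57.172) → (54.547,57.172) → (54.547,91.210) (closed)

[3] `<path>` cubic bezier, #ff00ff→score S548 F1923: (73.326,135.880) → (84.808,138.073) → (112.505,150.658) → (143.514,160.870) → (164.933,155.943)

[4] `<rect>` rectangle, #ff8800→engrave S198 F3637: (62.796,101.784) → (134.639,101.784) → (134.639,85.586) → (62.796,85.586) → (62.796,101.784) (closed)

[5] `<path>` regular polygon, #ff8800→engrave S198 F3637: (107.819,115.226) → (120.599,111.865) → (124.077,99.117) → (114.777,89.730) → (101.997,93.091) → (98.519,105.839) → (107.819,115.226) (closed)

; Generated by LaserGRBL
G21
G90
G00 X5.896 Y160.662
M3 S548
G1 X36.930 Y160.662 F1923
G1 X36.930 Y137.333
G1 X5.896 Y137.333
G1 X5.896 Y160.662
M5
G00 X54.547 Y91.210
M3 S548
G1 X124.353 Y91.210 F1923
G1 X124.353 Y57.172
G1 X54.547 Y57.172
G1 X54.547 Y91.210
M5
G00 X73.326 Y135.880
M3 S548
G1 X84.808 Y138.073 F1923
G1 X112.505 Y150.658
G1 X143.514 Y160.870
G1 X164.933 Y155.943
M5
G00 X62.796 Y101.784
M3 S198
G1 X134.639 Y101.784 F3637
G1 X134.639 Y85.586
G1 X62.796 Y85.586
G1 X62.796 Y101.784
M5
G00 X107.819 Y115.226
M3 S198
G1 X120.599 Y111.865 F3637
G1 X124.077 Y99.117
G1 X114.777 Y89.730
G1 X101.997 Y93.091
G1 X98.519 Y105.839
G1 X107.819 Y115.226
M5
G00 X0.000 Y0.000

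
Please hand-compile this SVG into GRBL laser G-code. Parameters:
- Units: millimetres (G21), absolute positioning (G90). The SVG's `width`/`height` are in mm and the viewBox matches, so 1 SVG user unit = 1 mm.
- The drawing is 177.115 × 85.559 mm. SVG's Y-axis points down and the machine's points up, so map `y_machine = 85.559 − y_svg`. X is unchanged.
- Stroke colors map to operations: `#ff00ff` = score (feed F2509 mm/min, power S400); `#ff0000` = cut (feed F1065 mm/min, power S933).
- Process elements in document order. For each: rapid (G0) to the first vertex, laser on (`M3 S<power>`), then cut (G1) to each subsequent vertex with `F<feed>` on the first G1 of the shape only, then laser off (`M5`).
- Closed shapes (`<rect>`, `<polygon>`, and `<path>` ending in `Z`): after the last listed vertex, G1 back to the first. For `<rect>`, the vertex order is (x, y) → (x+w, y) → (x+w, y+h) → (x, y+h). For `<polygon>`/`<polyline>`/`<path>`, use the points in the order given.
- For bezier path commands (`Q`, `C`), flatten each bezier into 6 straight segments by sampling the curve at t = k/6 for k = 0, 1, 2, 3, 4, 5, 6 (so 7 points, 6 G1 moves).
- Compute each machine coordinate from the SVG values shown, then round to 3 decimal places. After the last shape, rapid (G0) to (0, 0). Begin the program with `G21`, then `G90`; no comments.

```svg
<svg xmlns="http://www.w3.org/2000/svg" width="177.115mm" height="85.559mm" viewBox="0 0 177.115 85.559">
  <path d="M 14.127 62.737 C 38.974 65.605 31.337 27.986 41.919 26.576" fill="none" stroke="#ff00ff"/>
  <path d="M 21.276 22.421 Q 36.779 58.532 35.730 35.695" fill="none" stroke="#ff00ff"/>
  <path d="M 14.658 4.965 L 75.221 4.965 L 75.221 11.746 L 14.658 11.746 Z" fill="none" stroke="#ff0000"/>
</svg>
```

G21
G90
G0 X14.127 Y22.822
M3 S400
G1 X24.078 Y24.407 F2509
G1 X30.024 Y30.609
G1 X33.372 Y39.298
G1 X35.532 Y48.344
G1 X37.912 Y55.616
G1 X41.919 Y58.983
M5
G0 X21.276 Y63.138
M3 S400
G1 X25.984 Y52.738 F2509
G1 X29.772 Y45.614
G1 X32.641 Y41.764
G1 X34.590 Y41.189
G1 X35.620 Y43.889
G1 X35.730 Y49.864
M5
G0 X14.658 Y80.594
M3 S933
G1 X75.221 Y80.594 F1065
G1 X75.221 Y73.813
G1 X14.658 Y73.813
G1 X14.658 Y80.594
M5
G0 X0.000 Y0.000

viewBox `0 0 177.115 85.559` with mm width/height → 1 unit = 1 mm. Flip: y_m = 85.559 − y_svg.

**Shape 1** — `<path>` cubic bezier, stroke `#ff00ff` → score (S400, F2509). Control points (SVG): P0=(14.127,62.737), P1=(38.974,65.605), P2=(31.337,27.986), P3=(41.919,26.576); sampled at t=k/6. Machine vertices: (14.127,22.822) → (24.078,24.407) → (30.024,30.609) → (33.372,39.298) → (35.532,48.344) → (37.912,55.616) → (41.919,58.983). Open path.

**Shape 2** — `<path>` quadratic bezier, stroke `#ff00ff` → score (S400, F2509). Control points (SVG): P0=(21.276,22.421), P1=(36.779,58.532), P2=(35.730,35.695); sampled at t=k/6. Machine vertices: (21.276,63.138) → (25.984,52.738) → (29.772,45.614) → (32.641,41.764) → (34.590,41.189) → (35.620,43.889) → (35.730,49.864). Open path.

**Shape 3** — `<path>` rectangle, stroke `#ff0000` → cut (S933, F1065). Machine vertices: (14.658,80.594) → (75.221,80.594) → (75.221,73.813) → (14.658,73.813) → (14.658,80.594). Closed: final G1 returns to the first vertex.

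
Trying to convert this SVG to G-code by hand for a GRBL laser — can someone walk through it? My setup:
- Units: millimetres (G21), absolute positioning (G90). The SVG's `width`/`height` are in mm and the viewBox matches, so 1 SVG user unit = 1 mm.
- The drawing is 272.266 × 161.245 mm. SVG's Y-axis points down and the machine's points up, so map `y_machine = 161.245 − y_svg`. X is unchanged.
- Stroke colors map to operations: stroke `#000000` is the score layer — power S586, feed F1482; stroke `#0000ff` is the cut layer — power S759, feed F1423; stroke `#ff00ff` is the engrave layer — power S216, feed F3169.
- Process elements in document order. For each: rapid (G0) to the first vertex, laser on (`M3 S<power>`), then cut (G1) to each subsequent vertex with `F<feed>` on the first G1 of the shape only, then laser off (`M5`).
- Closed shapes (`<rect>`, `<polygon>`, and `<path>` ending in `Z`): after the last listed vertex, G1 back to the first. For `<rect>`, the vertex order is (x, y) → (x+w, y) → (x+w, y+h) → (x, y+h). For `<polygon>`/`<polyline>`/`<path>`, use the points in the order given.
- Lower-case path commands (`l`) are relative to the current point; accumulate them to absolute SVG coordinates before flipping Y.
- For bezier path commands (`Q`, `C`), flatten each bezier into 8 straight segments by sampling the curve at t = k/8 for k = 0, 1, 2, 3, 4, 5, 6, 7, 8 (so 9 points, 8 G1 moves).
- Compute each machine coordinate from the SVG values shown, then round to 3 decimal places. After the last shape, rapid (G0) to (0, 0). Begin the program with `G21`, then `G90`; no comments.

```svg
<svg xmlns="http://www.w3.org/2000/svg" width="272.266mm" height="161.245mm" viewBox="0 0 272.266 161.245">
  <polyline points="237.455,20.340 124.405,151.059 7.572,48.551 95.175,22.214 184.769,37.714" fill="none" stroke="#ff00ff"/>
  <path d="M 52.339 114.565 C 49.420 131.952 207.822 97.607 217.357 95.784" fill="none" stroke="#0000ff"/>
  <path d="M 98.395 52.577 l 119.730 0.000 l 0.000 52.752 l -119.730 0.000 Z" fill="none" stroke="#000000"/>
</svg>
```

G21
G90
G0 X237.455 Y140.905
M3 S216
G1 X124.405 Y10.186 F3169
G1 X7.572 Y112.694
G1 X95.175 Y139.031
G1 X184.769 Y123.531
M5
G0 X52.339 Y46.680
M3 S759
G1 X58.200 Y42.420 F1423
G1 X75.551 Y42.023
G1 X100.755 Y44.501
G1 X130.178 Y48.867
G1 X160.184 Y54.133
G1 X187.140 Y59.312
G1 X207.409 Y63.417
G1 X217.357 Y65.461
M5
G0 X98.395 Y108.668
M3 S586
G1 X218.125 Y108.668 F1482
G1 X218.125 Y55.916
G1 X98.395 Y55.916
G1 X98.395 Y108.668
M5
G0 X0.000 Y0.000

1 u = 1 mm; y_m = 161.245 − y.

[1] `<polyline>` open polyline, #ff00ff→engrave S216 F3169: (237.455,140.905) → (124.405,10.186) → (7.572,112.694) → (95.175,139.031) → (184.769,123.531)

[2] `<path>` cubic bezier, #0000ff→cut S759 F1423: (52.339,46.680) → (58.200,42.420) → (75.551,42.023) → (100.755,44.501) → (130.178,48.867) → (160.184,54.133) → (187.140,59.312) → (207.409,63.417) → (217.357,65.461)

[3] `<path>` rectangle, #000000→score S586 F1482: (98.395,108.668) → (218.125,108.668) → (218.125,55.916) → (98.395,55.916) → (98.395,108.668) (closed)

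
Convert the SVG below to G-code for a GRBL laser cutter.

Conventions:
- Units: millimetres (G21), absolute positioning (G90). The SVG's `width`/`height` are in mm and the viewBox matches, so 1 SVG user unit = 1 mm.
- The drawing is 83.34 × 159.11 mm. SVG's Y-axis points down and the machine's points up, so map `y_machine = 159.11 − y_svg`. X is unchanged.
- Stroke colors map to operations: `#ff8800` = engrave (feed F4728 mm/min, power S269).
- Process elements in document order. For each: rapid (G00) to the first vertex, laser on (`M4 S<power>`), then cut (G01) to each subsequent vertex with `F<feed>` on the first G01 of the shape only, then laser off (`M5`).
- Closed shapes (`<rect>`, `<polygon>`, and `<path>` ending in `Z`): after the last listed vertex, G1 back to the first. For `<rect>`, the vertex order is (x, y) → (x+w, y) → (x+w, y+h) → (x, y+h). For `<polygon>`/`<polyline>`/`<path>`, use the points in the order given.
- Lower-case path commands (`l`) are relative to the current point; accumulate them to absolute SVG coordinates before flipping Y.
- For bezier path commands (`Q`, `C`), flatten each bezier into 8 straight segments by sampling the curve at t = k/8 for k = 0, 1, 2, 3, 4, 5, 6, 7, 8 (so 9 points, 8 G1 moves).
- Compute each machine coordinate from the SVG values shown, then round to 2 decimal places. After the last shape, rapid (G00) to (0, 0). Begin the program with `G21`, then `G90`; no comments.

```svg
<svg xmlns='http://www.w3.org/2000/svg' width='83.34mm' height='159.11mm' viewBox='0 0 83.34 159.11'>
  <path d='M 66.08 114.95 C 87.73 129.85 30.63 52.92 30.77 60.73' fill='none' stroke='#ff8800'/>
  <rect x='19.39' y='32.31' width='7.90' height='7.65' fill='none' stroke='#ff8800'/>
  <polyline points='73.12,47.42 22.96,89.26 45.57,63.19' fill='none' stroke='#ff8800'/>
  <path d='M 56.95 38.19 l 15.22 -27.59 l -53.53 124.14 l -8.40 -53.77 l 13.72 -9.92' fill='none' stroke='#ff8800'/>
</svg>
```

G21
G90
G00 X66.08 Y44.16
M4 S269
G01 X70.77 Y42.53 F4728
G01 X69.68 Y47.44
G01 X64.38 Y56.83
G01 X56.49 Y68.61
G01 X47.59 Y80.73
G01 X39.27 Y91.11
G01 X33.14 Y97.68
G01 X30.77 Y98.38
M5
G00 X19.39 Y126.80
M4 S269
G01 X27.29 Y126.80 F4728
G01 X27.29 Y119.15
G01 X19.39 Y119.15
G01 X19.39 Y126.80
M5
G00 X73.12 Y111.69
M4 S269
G01 X22.96 Y69.85 F4728
G01 X45.57 Y95.92
M5
G00 X56.95 Y120.92
M4 S269
G01 X72.17 Y148.51 F4728
G01 X18.64 Y24.37
G01 X10.24 Y78.14
G01 X23.96 Y88.06
M5
G00 X0.00 Y0.00

Since the viewBox matches the mm dimensions, user units are millimetres directly. The only transform is the Y-flip y_m = 159.11 − y_svg.

Shape 1 is a cubic bezier drawn with `<path>`. Its stroke #ff8800 means engrave at S269, F4728. After flipping Y the toolpath is (66.08,44.16) → (70.77,42.53) → (69.68,47.44) → (64.38,56.83) → (56.49,68.61) → (47.59,80.73) → (39.27,91.11) → (33.14,97.68) → (30.77,98.38).

Shape 2 is a rectangle drawn with `<rect>`. Its stroke #ff8800 means engrave at S269, F4728. After flipping Y the toolpath is (19.39,126.80) → (27.29,126.80) → (27.29,119.15) → (19.39,119.15) → (19.39,126.80), returning to the start.

Shape 3 is a open polyline drawn with `<polyline>`. Its stroke #ff8800 means engrave at S269, F4728. After flipping Y the toolpath is (73.12,111.69) → (22.96,69.85) → (45.57,95.92).

Shape 4 is a open polyline drawn with `<path>`. Its stroke #ff8800 means engrave at S269, F4728. After flipping Y the toolpath is (56.95,120.92) → (72.17,148.51) → (18.64,24.37) → (10.24,78.14) → (23.96,88.06).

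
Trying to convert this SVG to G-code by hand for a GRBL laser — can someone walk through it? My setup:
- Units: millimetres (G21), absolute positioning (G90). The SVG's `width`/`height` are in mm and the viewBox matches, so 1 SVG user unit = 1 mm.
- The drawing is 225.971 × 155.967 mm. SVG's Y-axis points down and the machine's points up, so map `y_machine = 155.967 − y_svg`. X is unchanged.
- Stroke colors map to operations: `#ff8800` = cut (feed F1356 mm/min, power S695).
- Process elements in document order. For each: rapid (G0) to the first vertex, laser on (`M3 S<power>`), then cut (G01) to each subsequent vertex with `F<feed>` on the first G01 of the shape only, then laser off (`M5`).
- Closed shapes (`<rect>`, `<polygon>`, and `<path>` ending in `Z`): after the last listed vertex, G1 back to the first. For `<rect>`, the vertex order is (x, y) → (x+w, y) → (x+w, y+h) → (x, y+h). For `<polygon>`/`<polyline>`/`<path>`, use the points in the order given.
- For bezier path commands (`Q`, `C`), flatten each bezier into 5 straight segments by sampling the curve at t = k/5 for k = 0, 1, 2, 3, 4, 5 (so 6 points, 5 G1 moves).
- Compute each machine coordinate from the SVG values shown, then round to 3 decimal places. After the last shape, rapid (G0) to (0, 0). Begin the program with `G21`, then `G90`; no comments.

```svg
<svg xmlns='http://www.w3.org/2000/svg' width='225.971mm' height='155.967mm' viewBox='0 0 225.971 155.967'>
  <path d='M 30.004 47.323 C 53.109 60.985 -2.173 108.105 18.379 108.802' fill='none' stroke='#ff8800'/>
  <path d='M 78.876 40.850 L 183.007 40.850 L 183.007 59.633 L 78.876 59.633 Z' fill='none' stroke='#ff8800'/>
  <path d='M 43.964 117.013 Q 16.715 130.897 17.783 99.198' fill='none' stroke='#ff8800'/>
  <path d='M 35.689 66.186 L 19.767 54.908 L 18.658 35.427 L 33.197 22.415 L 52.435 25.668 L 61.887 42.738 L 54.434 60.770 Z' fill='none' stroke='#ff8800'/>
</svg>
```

1 u = 1 mm; y_m = 155.967 − y.

[1] `<path>` cubic bezier, #ff8800→cut S695 F1356: (30.004,108.644) → (35.694,97.071) → (29.974,81.302) → (20.247,65.172) → (13.914,52.515) → (18.379,47.165)

[2] `<path>` rectangle, #ff8800→cut S695 F1356: (78.876,115.117) → (183.007,115.117) → (183.007,96.334) → (78.876,96.334) → (78.876,115.117) (closed)

[3] `<path>` quadratic bezier, #ff8800→cut S695 F1356: (43.964,38.954) → (34.197,35.224) → (26.696,35.140) → (21.459,38.703) → (18.488,45.913) → (17.783,56.769)

[4] `<path>` regular polygon, #ff8800→cut S695 F1356: (35.689,89.781) → (19.767,101.059) → (18.658,120.540) → (33.197,133.552) → (52.435,130.299) → (61.887,113.229) → (54.434,95.197) → (35.689,89.781) (closed)

G21
G90
G0 X30.004 Y108.644
M3 S695
G01 X35.694 Y97.071 F1356
G01 X29.974 Y81.302
G01 X20.247 Y65.172
G01 X13.914 Y52.515
G01 X18.379 Y47.165
M5
G0 X78.876 Y115.117
M3 S695
G01 X183.007 Y115.117 F1356
G01 X183.007 Y96.334
G01 X78.876 Y96.334
G01 X78.876 Y115.117
M5
G0 X43.964 Y38.954
M3 S695
G01 X34.197 Y35.224 F1356
G01 X26.696 Y35.140
G01 X21.459 Y38.703
G01 X18.488 Y45.913
G01 X17.783 Y56.769
M5
G0 X35.689 Y89.781
M3 S695
G01 X19.767 Y101.059 F1356
G01 X18.658 Y120.540
G01 X33.197 Y133.552
G01 X52.435 Y130.299
G01 X61.887 Y113.229
G01 X54.434 Y95.197
G01 X35.689 Y89.781
M5
G0 X0.000 Y0.000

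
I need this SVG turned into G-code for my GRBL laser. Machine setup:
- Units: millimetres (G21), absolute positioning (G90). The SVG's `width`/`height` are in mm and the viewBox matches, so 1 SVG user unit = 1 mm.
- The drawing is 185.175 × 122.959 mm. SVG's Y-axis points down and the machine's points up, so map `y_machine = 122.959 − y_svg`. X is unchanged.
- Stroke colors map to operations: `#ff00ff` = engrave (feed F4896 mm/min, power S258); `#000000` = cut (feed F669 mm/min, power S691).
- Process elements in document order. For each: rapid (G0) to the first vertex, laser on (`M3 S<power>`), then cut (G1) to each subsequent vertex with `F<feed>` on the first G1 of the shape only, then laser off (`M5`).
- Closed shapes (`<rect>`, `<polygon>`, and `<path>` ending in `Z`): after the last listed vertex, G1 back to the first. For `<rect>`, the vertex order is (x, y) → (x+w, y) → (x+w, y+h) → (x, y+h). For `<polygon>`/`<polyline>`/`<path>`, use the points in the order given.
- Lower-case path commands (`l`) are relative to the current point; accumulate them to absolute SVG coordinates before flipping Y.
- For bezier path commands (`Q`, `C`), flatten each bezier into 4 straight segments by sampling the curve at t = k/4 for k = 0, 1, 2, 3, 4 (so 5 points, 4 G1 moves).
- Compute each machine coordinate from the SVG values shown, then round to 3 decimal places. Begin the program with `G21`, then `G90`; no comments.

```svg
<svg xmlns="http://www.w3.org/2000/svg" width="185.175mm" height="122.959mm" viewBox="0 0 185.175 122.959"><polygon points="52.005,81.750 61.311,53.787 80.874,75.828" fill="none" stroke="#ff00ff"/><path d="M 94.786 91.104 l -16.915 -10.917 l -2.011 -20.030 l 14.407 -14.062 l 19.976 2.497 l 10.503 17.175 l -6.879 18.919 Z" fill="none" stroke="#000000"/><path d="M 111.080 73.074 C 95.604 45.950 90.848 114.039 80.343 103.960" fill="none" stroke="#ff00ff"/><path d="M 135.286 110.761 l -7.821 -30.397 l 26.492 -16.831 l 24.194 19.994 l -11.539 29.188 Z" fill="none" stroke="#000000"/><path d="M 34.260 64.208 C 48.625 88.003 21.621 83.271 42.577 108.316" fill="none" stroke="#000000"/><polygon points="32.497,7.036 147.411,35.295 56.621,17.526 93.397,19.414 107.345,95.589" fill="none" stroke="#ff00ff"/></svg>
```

Since the viewBox matches the mm dimensions, user units are millimetres directly. The only transform is the Y-flip y_m = 122.959 − y_svg.

Shape 1 is a regular polygon drawn with `<polygon>`. Its stroke #ff00ff means engrave at S258, F4896. After flipping Y the toolpath is (52.005,41.209) → (61.311,69.172) → (80.874,47.131) → (52.005,41.209), returning to the start.

Shape 2 is a regular polygon drawn with `<path>`. Its stroke #000000 means cut at S691, F669. After flipping Y the toolpath is (94.786,31.855) → (77.871,42.772) → (75.860,62.802) → (90.267,76.864) → (110.243,74.367) → (120.746,57.192) → (113.867,38.273) → (94.786,31.855), returning to the start.

Shape 3 is a cubic bezier drawn with `<path>`. Its stroke #ff00ff means engrave at S258, F4896. After flipping Y the toolpath is (111.080,49.885) → (101.226,55.085) → (93.847,40.834) → (87.401,23.387) → (80.343,18.999).

Shape 4 is a regular polygon drawn with `<path>`. Its stroke #000000 means cut at S691, F669. After flipping Y the toolpath is (135.286,12.198) → (127.465,42.595) → (153.957,59.426) → (178.151,39.432) → (166.612,10.244) → (135.286,12.198), returning to the start.

Shape 5 is a cubic bezier drawn with `<path>`. Its stroke #000000 means cut at S691, F669. After flipping Y the toolpath is (34.260,58.751) → (38.673,45.343) → (35.947,37.166) → (34.457,28.755) → (42.577,14.643).

Shape 6 is a closed polygon drawn with `<polygon>`. Its stroke #ff00ff means engrave at S258, F4896. After flipping Y the toolpath is (32.497,115.923) → (147.411,87.664) → (56.621,105.433) → (93.397,103.545) → (107.345,27.370) → (32.497,115.923), returning to the start.

G21
G90
G0 X52.005 Y41.209
M3 S258
G1 X61.311 Y69.172 F4896
G1 X80.874 Y47.131
G1 X52.005 Y41.209
M5
G0 X94.786 Y31.855
M3 S691
G1 X77.871 Y42.772 F669
G1 X75.860 Y62.802
G1 X90.267 Y76.864
G1 X110.243 Y74.367
G1 X120.746 Y57.192
G1 X113.867 Y38.273
G1 X94.786 Y31.855
M5
G0 X111.080 Y49.885
M3 S258
G1 X101.226 Y55.085 F4896
G1 X93.847 Y40.834
G1 X87.401 Y23.387
G1 X80.343 Y18.999
M5
G0 X135.286 Y12.198
M3 S691
G1 X127.465 Y42.595 F669
G1 X153.957 Y59.426
G1 X178.151 Y39.432
G1 X166.612 Y10.244
G1 X135.286 Y12.198
M5
G0 X34.260 Y58.751
M3 S691
G1 X38.673 Y45.343 F669
G1 X35.947 Y37.166
G1 X34.457 Y28.755
G1 X42.577 Y14.643
M5
G0 X32.497 Y115.923
M3 S258
G1 X147.411 Y87.664 F4896
G1 X56.621 Y105.433
G1 X93.397 Y103.545
G1 X107.345 Y27.370
G1 X32.497 Y115.923
M5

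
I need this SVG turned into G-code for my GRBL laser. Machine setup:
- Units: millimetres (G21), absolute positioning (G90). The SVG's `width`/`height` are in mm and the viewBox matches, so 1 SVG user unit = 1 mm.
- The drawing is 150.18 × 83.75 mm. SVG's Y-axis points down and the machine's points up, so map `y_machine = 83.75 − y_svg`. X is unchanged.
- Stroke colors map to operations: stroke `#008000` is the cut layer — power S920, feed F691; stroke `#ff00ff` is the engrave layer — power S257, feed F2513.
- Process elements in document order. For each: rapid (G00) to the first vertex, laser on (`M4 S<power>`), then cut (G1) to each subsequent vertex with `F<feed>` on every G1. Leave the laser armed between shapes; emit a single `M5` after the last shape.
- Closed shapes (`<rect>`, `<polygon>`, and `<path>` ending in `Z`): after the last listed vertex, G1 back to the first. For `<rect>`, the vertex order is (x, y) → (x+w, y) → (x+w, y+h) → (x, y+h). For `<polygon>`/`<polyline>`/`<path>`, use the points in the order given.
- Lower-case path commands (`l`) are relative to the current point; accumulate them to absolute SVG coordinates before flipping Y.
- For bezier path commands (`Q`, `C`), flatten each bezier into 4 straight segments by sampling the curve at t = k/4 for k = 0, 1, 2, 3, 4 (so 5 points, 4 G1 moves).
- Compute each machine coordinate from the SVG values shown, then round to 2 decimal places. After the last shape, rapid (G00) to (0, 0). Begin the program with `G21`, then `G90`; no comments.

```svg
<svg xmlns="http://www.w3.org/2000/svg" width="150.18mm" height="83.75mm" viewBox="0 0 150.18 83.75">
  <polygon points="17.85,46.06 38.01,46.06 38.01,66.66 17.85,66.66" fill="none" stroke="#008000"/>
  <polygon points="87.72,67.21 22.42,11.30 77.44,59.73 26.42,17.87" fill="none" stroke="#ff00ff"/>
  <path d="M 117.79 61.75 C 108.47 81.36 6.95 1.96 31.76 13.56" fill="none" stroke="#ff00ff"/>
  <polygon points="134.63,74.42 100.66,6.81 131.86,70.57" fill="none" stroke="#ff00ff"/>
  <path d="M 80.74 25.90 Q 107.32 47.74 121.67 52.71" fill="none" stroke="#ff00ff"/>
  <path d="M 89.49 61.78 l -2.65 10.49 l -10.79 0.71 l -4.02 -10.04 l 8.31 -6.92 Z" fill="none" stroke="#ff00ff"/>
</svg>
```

G21
G90
G00 X17.85 Y37.69
M4 S920
G1 X38.01 Y37.69 F691
G1 X38.01 Y17.09 F691
G1 X17.85 Y17.09 F691
G1 X17.85 Y37.69 F691
G00 X87.72 Y16.54
M4 S257
G1 X22.42 Y72.45 F2513
G1 X77.44 Y24.02 F2513
G1 X26.42 Y65.88 F2513
G1 X87.72 Y16.54 F2513
G00 X117.79 Y22.00
M4 S257
G1 X96.93 Y22.89 F2513
G1 X61.98 Y43.09 F2513
G1 X33.42 Y64.80 F2513
G1 X31.76 Y70.19 F2513
G00 X134.63 Y9.33
M4 S257
G1 X100.66 Y76.94 F2513
G1 X131.86 Y13.18 F2513
G1 X134.63 Y9.33 F2513
G00 X80.74 Y57.85
M4 S257
G1 X93.27 Y47.98 F2513
G1 X104.26 Y40.23 F2513
G1 X113.73 Y34.58 F2513
G1 X121.67 Y31.04 F2513
G00 X89.49 Y21.97
M4 S257
G1 X86.84 Y11.48 F2513
G1 X76.05 Y10.77 F2513
G1 X72.03 Y20.81 F2513
G1 X80.34 Y27.73 F2513
G1 X89.49 Y21.97 F2513
M5
G00 X0.00 Y0.00

1 u = 1 mm; y_m = 83.75 − y.

[1] `<polygon>` rectangle, #008000→cut S920 F691: (17.85,37.69) → (38.01,37.69) → (38.01,17.09) → (17.85,17.09) → (17.85,37.69) (closed)

[2] `<polygon>` closed polygon, #ff00ff→engrave S257 F2513: (87.72,16.54) → (22.42,72.45) → (77.44,24.02) → (26.42,65.88) → (87.72,16.54) (closed)

[3] `<path>` cubic bezier, #ff00ff→engrave S257 F2513: (117.79,22.00) → (96.93,22.89) → (61.98,43.09) → (33.42,64.80) → (31.76,70.19)

[4] `<polygon>` closed polygon, #ff00ff→engrave S257 F2513: (134.63,9.33) → (100.66,76.94) → (131.86,13.18) → (134.63,9.33) (closed)

[5] `<path>` quadratic bezier, #ff00ff→engrave S257 F2513: (80.74,57.85) → (93.27,47.98) → (104.26,40.23) → (113.73,34.58) → (121.67,31.04)

[6] `<path>` regular polygon, #ff00ff→engrave S257 F2513: (89.49,21.97) → (86.84,11.48) → (76.05,10.77) → (72.03,20.81) → (80.34,27.73) → (89.49,21.97) (closed)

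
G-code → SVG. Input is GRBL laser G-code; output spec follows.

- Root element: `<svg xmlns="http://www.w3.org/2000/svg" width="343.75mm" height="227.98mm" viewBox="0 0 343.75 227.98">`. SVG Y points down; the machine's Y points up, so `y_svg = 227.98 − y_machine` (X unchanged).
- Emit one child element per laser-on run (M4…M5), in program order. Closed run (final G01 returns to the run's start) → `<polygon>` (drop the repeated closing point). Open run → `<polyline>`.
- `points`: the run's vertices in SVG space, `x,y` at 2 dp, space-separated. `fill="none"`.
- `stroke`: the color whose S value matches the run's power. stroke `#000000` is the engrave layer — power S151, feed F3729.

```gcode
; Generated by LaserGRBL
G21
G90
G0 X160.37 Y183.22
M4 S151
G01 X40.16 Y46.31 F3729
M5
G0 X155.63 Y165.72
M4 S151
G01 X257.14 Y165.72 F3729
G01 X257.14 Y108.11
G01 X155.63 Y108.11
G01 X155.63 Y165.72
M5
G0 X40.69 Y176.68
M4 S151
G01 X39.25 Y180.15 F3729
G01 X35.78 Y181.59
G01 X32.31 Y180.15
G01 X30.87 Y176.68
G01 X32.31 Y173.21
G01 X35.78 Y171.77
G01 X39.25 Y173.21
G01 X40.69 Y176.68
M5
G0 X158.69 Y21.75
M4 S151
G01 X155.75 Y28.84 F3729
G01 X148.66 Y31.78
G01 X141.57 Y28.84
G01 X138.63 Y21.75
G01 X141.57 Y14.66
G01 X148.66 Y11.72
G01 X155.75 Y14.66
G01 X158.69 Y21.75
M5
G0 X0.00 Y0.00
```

y_svg = 227.98 − y_m. Every run uses S151, so all elements get stroke `#000000` (engrave).

[1] open run; points: 160.37,44.76 40.16,181.67

[2] closed run; points: 155.63,62.26 257.14,62.26 257.14,119.87 155.63,119.87

[3] closed run; points: 40.69,51.30 39.25,47.83 35.78,46.39 32.31,47.83 30.87,51.30 32.31,54.77 35.78,56.21 39.25,54.77

[4] closed run; points: 158.69,206.23 155.75,199.14 148.66,196.20 141.57,199.14 138.63,206.23 141.57,213.32 148.66,216.26 155.75,213.32

<svg xmlns="http://www.w3.org/2000/svg" width="343.75mm" height="227.98mm" viewBox="0 0 343.75 227.98">
  <polyline points="160.37,44.76 40.16,181.67" fill="none" stroke="#000000"/>
  <polygon points="155.63,62.26 257.14,62.26 257.14,119.87 155.63,119.87" fill="none" stroke="#000000"/>
  <polygon points="40.69,51.30 39.25,47.83 35.78,46.39 32.31,47.83 30.87,51.30 32.31,54.77 35.78,56.21 39.25,54.77" fill="none" stroke="#000000"/>
  <polygon points="158.69,206.23 155.75,199.14 148.66,196.20 141.57,199.14 138.63,206.23 141.57,213.32 148.66,216.26 155.75,213.32" fill="none" stroke="#000000"/>
</svg>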